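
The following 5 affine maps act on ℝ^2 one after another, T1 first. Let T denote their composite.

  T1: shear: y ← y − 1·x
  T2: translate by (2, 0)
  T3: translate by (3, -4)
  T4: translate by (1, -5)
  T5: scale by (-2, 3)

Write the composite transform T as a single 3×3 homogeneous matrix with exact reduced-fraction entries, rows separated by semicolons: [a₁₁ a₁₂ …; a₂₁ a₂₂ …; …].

T1 = [1 0 0; -1 1 0; 0 0 1]
T2·T1 = [1 0 2; -1 1 0; 0 0 1]
T3·…·T1 = [1 0 5; -1 1 -4; 0 0 1]
T4·…·T1 = [1 0 6; -1 1 -9; 0 0 1]
T5·…·T1 = [-2 0 -12; -3 3 -27; 0 0 1]

T = [-2 0 -12; -3 3 -27; 0 0 1]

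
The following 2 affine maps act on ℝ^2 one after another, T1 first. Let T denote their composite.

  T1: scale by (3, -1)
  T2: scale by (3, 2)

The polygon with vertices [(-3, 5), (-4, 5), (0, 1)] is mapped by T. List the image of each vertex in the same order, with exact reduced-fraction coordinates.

image vertices: (-27, -10), (-36, -10), (0, -2)

T1 scale by (3, -1): (-3, 5) → (-9, -5); (-4, 5) → (-12, -5); (0, 1) → (0, -1)
T2 scale by (3, 2): (-9, -5) → (-27, -10); (-12, -5) → (-36, -10); (0, -1) → (0, -2)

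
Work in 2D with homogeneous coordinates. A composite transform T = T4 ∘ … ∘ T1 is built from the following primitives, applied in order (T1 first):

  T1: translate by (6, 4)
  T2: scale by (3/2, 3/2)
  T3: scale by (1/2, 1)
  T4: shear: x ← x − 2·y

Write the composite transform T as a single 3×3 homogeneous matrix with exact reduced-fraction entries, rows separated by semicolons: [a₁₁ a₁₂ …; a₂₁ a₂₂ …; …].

T = [3/4 -3 -15/2; 0 3/2 6; 0 0 1]

T1 = [1 0 6; 0 1 4; 0 0 1]
T2·T1 = [3/2 0 9; 0 3/2 6; 0 0 1]
T3·…·T1 = [3/4 0 9/2; 0 3/2 6; 0 0 1]
T4·…·T1 = [3/4 -3 -15/2; 0 3/2 6; 0 0 1]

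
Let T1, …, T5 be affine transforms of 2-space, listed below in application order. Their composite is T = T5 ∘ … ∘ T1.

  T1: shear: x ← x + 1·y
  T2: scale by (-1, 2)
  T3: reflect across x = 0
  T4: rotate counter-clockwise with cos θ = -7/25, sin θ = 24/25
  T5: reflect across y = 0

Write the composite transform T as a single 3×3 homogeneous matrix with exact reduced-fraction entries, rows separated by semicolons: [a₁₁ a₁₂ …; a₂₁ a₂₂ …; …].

T1 = [1 1 0; 0 1 0; 0 0 1]
T2·T1 = [-1 -1 0; 0 2 0; 0 0 1]
T3·…·T1 = [1 1 0; 0 2 0; 0 0 1]
T4·…·T1 = [-7/25 -11/5 0; 24/25 2/5 0; 0 0 1]
T5·…·T1 = [-7/25 -11/5 0; -24/25 -2/5 0; 0 0 1]

T = [-7/25 -11/5 0; -24/25 -2/5 0; 0 0 1]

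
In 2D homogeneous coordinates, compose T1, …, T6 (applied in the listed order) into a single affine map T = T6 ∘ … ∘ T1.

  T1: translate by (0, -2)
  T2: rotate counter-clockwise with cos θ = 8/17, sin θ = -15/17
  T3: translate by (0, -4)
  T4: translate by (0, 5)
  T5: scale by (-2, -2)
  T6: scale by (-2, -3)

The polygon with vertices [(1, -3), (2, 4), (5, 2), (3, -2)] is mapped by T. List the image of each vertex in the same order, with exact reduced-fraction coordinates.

T1 translate by (0, -2): (1, -3) → (1, -5); (2, 4) → (2, 2); (5, 2) → (5, 0); (3, -2) → (3, -4)
T2 rotate counter-clockwise with cos θ = 8/17, sin θ = -15/17: (1, -5) → (-67/17, -55/17); (2, 2) → (46/17, -14/17); (5, 0) → (40/17, -75/17); (3, -4) → (-36/17, -77/17)
T3 translate by (0, -4): (-67/17, -55/17) → (-67/17, -123/17); (46/17, -14/17) → (46/17, -82/17); (40/17, -75/17) → (40/17, -143/17); (-36/17, -77/17) → (-36/17, -145/17)
T4 translate by (0, 5): (-67/17, -123/17) → (-67/17, -38/17); (46/17, -82/17) → (46/17, 3/17); (40/17, -143/17) → (40/17, -58/17); (-36/17, -145/17) → (-36/17, -60/17)
T5 scale by (-2, -2): (-67/17, -38/17) → (134/17, 76/17); (46/17, 3/17) → (-92/17, -6/17); (40/17, -58/17) → (-80/17, 116/17); (-36/17, -60/17) → (72/17, 120/17)
T6 scale by (-2, -3): (134/17, 76/17) → (-268/17, -228/17); (-92/17, -6/17) → (184/17, 18/17); (-80/17, 116/17) → (160/17, -348/17); (72/17, 120/17) → (-144/17, -360/17)

image vertices: (-268/17, -228/17), (184/17, 18/17), (160/17, -348/17), (-144/17, -360/17)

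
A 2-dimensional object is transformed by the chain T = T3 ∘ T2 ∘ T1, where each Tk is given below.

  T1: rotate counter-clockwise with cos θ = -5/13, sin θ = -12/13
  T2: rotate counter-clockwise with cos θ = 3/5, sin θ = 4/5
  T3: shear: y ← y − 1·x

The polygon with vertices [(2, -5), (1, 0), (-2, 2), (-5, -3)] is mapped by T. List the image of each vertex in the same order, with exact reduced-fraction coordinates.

image vertices: (-214/65, -63/65), (33/65, -89/65), (46/65, 132/65), (-333/65, 514/65)

T1 rotate counter-clockwise with cos θ = -5/13, sin θ = -12/13: (2, -5) → (-70/13, 1/13); (1, 0) → (-5/13, -12/13); (-2, 2) → (34/13, 14/13); (-5, -3) → (-11/13, 75/13)
T2 rotate counter-clockwise with cos θ = 3/5, sin θ = 4/5: (-70/13, 1/13) → (-214/65, -277/65); (-5/13, -12/13) → (33/65, -56/65); (34/13, 14/13) → (46/65, 178/65); (-11/13, 75/13) → (-333/65, 181/65)
T3 shear: y ← y − 1·x: (-214/65, -277/65) → (-214/65, -63/65); (33/65, -56/65) → (33/65, -89/65); (46/65, 178/65) → (46/65, 132/65); (-333/65, 181/65) → (-333/65, 514/65)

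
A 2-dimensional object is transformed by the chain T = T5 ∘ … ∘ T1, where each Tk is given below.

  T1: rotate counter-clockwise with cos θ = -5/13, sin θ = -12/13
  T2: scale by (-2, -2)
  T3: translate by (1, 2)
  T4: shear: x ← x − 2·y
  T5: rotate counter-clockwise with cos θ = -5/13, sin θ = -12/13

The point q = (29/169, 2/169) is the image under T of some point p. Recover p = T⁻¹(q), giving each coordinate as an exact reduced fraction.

T1 = [-5/13 12/13 0; -12/13 -5/13 0; 0 0 1]
T2·T1 = [10/13 -24/13 0; 24/13 10/13 0; 0 0 1]
T3·…·T1 = [10/13 -24/13 1; 24/13 10/13 2; 0 0 1]
T4·…·T1 = [-38/13 -44/13 -3; 24/13 10/13 2; 0 0 1]
T5·…·T1 = [478/169 340/169 3; 336/169 478/169 2; 0 0 1]
det M = 4; M⁻¹ = [239/338 -85/169 -29/26; -84/169 239/338 1/13; 0 0 1]
M⁻¹ · (29/169, 2/169)ᵀ = (-1, 0)ᵀ

p = (-1, 0)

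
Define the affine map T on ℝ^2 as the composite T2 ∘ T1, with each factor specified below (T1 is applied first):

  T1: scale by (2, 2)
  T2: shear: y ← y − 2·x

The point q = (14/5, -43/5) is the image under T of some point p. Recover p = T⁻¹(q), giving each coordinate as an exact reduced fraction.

T1 = [2 0 0; 0 2 0; 0 0 1]
T2·T1 = [2 0 0; -4 2 0; 0 0 1]
det M = 4; M⁻¹ = [1/2 0 0; 1 1/2 0; 0 0 1]
M⁻¹ · (14/5, -43/5)ᵀ = (7/5, -3/2)ᵀ

p = (7/5, -3/2)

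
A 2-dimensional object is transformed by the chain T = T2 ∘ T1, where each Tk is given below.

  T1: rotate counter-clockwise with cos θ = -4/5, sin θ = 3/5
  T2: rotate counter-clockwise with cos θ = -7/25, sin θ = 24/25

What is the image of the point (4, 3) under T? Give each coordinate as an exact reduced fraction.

T1 rotate counter-clockwise with cos θ = -4/5, sin θ = 3/5: (4, 3) → (-5, 0)
T2 rotate counter-clockwise with cos θ = -7/25, sin θ = 24/25: (-5, 0) → (7/5, -24/5)

T(p) = (7/5, -24/5)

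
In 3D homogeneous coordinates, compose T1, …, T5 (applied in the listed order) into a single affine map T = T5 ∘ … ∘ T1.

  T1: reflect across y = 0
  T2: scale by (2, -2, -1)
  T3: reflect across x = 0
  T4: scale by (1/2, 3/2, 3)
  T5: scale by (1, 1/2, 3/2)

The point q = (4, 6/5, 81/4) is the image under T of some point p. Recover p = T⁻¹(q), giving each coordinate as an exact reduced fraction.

p = (-4, 4/5, -9/2)

T1 = [1 0 0 0; 0 -1 0 0; 0 0 1 0; 0 0 0 1]
T2·T1 = [2 0 0 0; 0 2 0 0; 0 0 -1 0; 0 0 0 1]
T3·…·T1 = [-2 0 0 0; 0 2 0 0; 0 0 -1 0; 0 0 0 1]
T4·…·T1 = [-1 0 0 0; 0 3 0 0; 0 0 -3 0; 0 0 0 1]
T5·…·T1 = [-1 0 0 0; 0 3/2 0 0; 0 0 -9/2 0; 0 0 0 1]
det M = 27/4; M⁻¹ = [-1 0 0 0; 0 2/3 0 0; 0 0 -2/9 0; 0 0 0 1]
M⁻¹ · (4, 6/5, 81/4)ᵀ = (-4, 4/5, -9/2)ᵀ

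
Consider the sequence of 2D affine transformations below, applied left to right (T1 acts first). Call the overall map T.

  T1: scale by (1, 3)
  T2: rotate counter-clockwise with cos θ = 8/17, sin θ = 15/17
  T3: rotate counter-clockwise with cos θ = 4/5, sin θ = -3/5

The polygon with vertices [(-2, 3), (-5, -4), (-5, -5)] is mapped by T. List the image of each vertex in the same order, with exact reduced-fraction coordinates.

T1 scale by (1, 3): (-2, 3) → (-2, 9); (-5, -4) → (-5, -12); (-5, -5) → (-5, -15)
T2 rotate counter-clockwise with cos θ = 8/17, sin θ = 15/17: (-2, 9) → (-151/17, 42/17); (-5, -12) → (140/17, -171/17); (-5, -15) → (185/17, -195/17)
T3 rotate counter-clockwise with cos θ = 4/5, sin θ = -3/5: (-151/17, 42/17) → (-478/85, 621/85); (140/17, -171/17) → (47/85, -1104/85); (185/17, -195/17) → (31/17, -267/17)

image vertices: (-478/85, 621/85), (47/85, -1104/85), (31/17, -267/17)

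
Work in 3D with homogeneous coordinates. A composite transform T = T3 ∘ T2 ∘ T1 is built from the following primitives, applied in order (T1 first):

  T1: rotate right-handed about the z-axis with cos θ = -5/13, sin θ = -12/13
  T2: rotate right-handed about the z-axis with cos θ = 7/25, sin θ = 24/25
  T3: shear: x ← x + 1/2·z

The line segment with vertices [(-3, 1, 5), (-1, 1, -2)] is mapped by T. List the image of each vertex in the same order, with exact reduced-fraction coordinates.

T1 rotate right-handed about the z-axis with cos θ = -5/13, sin θ = -12/13: (-3, 1, 5) → (27/13, 31/13, 5); (-1, 1, -2) → (17/13, 7/13, -2)
T2 rotate right-handed about the z-axis with cos θ = 7/25, sin θ = 24/25: (27/13, 31/13, 5) → (-111/65, 173/65, 5); (17/13, 7/13, -2) → (-49/325, 457/325, -2)
T3 shear: x ← x + 1/2·z: (-111/65, 173/65, 5) → (103/130, 173/65, 5); (-49/325, 457/325, -2) → (-374/325, 457/325, -2)

image vertices: (103/130, 173/65, 5), (-374/325, 457/325, -2)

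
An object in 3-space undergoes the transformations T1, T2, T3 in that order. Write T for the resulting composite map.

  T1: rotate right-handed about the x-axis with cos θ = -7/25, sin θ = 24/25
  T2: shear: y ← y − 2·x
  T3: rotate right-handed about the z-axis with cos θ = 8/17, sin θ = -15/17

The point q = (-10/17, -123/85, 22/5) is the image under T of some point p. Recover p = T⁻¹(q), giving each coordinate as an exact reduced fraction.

T1 = [1 0 0 0; 0 -7/25 -24/25 0; 0 24/25 -7/25 0; 0 0 0 1]
T2·T1 = [1 0 0 0; -2 -7/25 -24/25 0; 0 24/25 -7/25 0; 0 0 0 1]
T3·…·T1 = [-22/17 -21/85 -72/85 0; -31/17 -56/425 -192/425 0; 0 24/25 -7/25 0; 0 0 0 1]
det M = 1; M⁻¹ = [8/17 -15/17 0 0; -217/425 154/425 24/25 0; -744/425 528/425 -7/25 0; 0 0 0 1]
M⁻¹ · (-10/17, -123/85, 22/5)ᵀ = (1, 4, -2)ᵀ

p = (1, 4, -2)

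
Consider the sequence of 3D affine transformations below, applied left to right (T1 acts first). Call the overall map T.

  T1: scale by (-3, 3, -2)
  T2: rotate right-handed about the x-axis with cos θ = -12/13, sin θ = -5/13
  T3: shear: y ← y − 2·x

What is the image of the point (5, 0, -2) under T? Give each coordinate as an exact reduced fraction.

T(p) = (-15, 410/13, -48/13)

T1 scale by (-3, 3, -2): (5, 0, -2) → (-15, 0, 4)
T2 rotate right-handed about the x-axis with cos θ = -12/13, sin θ = -5/13: (-15, 0, 4) → (-15, 20/13, -48/13)
T3 shear: y ← y − 2·x: (-15, 20/13, -48/13) → (-15, 410/13, -48/13)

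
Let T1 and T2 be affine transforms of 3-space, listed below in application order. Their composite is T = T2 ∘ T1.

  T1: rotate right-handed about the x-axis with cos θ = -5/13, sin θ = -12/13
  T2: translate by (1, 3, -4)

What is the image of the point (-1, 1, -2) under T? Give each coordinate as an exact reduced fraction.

T(p) = (0, 10/13, -54/13)

T1 rotate right-handed about the x-axis with cos θ = -5/13, sin θ = -12/13: (-1, 1, -2) → (-1, -29/13, -2/13)
T2 translate by (1, 3, -4): (-1, -29/13, -2/13) → (0, 10/13, -54/13)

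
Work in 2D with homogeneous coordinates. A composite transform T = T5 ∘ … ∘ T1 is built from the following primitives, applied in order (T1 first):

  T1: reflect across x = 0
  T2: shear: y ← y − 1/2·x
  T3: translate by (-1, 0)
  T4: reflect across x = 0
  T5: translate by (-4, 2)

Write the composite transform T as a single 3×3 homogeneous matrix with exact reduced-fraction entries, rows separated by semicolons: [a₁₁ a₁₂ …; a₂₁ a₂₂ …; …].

T = [1 0 -3; 1/2 1 2; 0 0 1]

T1 = [-1 0 0; 0 1 0; 0 0 1]
T2·T1 = [-1 0 0; 1/2 1 0; 0 0 1]
T3·…·T1 = [-1 0 -1; 1/2 1 0; 0 0 1]
T4·…·T1 = [1 0 1; 1/2 1 0; 0 0 1]
T5·…·T1 = [1 0 -3; 1/2 1 2; 0 0 1]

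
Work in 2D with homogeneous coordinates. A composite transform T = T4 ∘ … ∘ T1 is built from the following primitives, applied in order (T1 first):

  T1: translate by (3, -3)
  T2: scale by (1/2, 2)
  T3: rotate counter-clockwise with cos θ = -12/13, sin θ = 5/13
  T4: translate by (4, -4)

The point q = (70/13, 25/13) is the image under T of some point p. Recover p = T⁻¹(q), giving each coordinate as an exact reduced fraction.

p = (-1, 0)

T1 = [1 0 3; 0 1 -3; 0 0 1]
T2·T1 = [1/2 0 3/2; 0 2 -6; 0 0 1]
T3·…·T1 = [-6/13 -10/13 12/13; 5/26 -24/13 159/26; 0 0 1]
T4·…·T1 = [-6/13 -10/13 64/13; 5/26 -24/13 55/26; 0 0 1]
det M = 1; M⁻¹ = [-24/13 10/13 97/13; -5/26 -6/13 25/13; 0 0 1]
M⁻¹ · (70/13, 25/13)ᵀ = (-1, 0)ᵀ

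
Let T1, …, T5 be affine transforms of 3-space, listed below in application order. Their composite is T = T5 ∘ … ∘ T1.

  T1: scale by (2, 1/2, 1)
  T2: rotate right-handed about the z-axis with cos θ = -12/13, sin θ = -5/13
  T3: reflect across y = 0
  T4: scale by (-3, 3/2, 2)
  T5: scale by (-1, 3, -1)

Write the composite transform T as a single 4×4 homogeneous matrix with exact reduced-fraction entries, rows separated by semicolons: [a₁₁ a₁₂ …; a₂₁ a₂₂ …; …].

T = [-72/13 15/26 0 0; 45/13 27/13 0 0; 0 0 -2 0; 0 0 0 1]

T1 = [2 0 0 0; 0 1/2 0 0; 0 0 1 0; 0 0 0 1]
T2·T1 = [-24/13 5/26 0 0; -10/13 -6/13 0 0; 0 0 1 0; 0 0 0 1]
T3·…·T1 = [-24/13 5/26 0 0; 10/13 6/13 0 0; 0 0 1 0; 0 0 0 1]
T4·…·T1 = [72/13 -15/26 0 0; 15/13 9/13 0 0; 0 0 2 0; 0 0 0 1]
T5·…·T1 = [-72/13 15/26 0 0; 45/13 27/13 0 0; 0 0 -2 0; 0 0 0 1]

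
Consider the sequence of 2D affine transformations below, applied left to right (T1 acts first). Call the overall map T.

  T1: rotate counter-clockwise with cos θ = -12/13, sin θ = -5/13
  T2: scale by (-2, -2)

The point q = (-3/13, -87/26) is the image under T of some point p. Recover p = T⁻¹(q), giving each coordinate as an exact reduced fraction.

p = (-3/4, -3/2)

T1 = [-12/13 5/13 0; -5/13 -12/13 0; 0 0 1]
T2·T1 = [24/13 -10/13 0; 10/13 24/13 0; 0 0 1]
det M = 4; M⁻¹ = [6/13 5/26 0; -5/26 6/13 0; 0 0 1]
M⁻¹ · (-3/13, -87/26)ᵀ = (-3/4, -3/2)ᵀ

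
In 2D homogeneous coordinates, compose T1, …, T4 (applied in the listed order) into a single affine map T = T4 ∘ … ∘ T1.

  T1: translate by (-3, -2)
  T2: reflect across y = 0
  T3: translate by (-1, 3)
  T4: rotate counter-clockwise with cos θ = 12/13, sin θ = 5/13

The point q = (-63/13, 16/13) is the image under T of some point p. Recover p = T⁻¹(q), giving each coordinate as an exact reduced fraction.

p = (0, 2)

T1 = [1 0 -3; 0 1 -2; 0 0 1]
T2·T1 = [1 0 -3; 0 -1 2; 0 0 1]
T3·…·T1 = [1 0 -4; 0 -1 5; 0 0 1]
T4·…·T1 = [12/13 5/13 -73/13; 5/13 -12/13 40/13; 0 0 1]
det M = -1; M⁻¹ = [12/13 5/13 4; 5/13 -12/13 5; 0 0 1]
M⁻¹ · (-63/13, 16/13)ᵀ = (0, 2)ᵀ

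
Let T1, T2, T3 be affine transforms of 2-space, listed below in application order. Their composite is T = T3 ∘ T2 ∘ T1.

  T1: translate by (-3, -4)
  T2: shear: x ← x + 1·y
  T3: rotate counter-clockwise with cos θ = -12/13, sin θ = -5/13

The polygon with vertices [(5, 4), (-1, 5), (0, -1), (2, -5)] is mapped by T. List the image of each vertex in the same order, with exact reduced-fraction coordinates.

T1 translate by (-3, -4): (5, 4) → (2, 0); (-1, 5) → (-4, 1); (0, -1) → (-3, -5); (2, -5) → (-1, -9)
T2 shear: x ← x + 1·y: (2, 0) → (2, 0); (-4, 1) → (-3, 1); (-3, -5) → (-8, -5); (-1, -9) → (-10, -9)
T3 rotate counter-clockwise with cos θ = -12/13, sin θ = -5/13: (2, 0) → (-24/13, -10/13); (-3, 1) → (41/13, 3/13); (-8, -5) → (71/13, 100/13); (-10, -9) → (75/13, 158/13)

image vertices: (-24/13, -10/13), (41/13, 3/13), (71/13, 100/13), (75/13, 158/13)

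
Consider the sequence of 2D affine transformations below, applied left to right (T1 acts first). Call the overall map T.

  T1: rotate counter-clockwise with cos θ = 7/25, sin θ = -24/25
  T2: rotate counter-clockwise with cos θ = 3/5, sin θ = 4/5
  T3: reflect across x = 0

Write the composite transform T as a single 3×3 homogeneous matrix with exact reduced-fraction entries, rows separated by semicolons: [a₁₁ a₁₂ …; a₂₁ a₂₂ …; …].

T = [-117/125 -44/125 0; -44/125 117/125 0; 0 0 1]

T1 = [7/25 24/25 0; -24/25 7/25 0; 0 0 1]
T2·T1 = [117/125 44/125 0; -44/125 117/125 0; 0 0 1]
T3·…·T1 = [-117/125 -44/125 0; -44/125 117/125 0; 0 0 1]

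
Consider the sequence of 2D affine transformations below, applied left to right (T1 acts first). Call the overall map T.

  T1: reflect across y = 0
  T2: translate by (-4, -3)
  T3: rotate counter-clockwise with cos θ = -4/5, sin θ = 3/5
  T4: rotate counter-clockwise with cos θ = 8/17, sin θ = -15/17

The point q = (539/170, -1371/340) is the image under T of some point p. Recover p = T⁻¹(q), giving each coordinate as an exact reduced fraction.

T1 = [1 0 0; 0 -1 0; 0 0 1]
T2·T1 = [1 0 -4; 0 -1 -3; 0 0 1]
T3·…·T1 = [-4/5 3/5 5; 3/5 4/5 0; 0 0 1]
T4·…·T1 = [13/85 84/85 40/17; 84/85 -13/85 -75/17; 0 0 1]
det M = -1; M⁻¹ = [13/85 84/85 4; 84/85 -13/85 -3; 0 0 1]
M⁻¹ · (539/170, -1371/340)ᵀ = (1/2, 3/4)ᵀ

p = (1/2, 3/4)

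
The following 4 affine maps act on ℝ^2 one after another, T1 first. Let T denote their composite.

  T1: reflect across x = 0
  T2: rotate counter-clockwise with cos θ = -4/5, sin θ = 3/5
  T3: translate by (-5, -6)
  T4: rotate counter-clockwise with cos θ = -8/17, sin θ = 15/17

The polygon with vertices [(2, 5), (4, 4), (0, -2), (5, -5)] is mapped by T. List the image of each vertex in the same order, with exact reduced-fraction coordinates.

image vertices: (1096/85, -32/85), (1038/85, 149/85), (482/85, -109/85), (59/17, 70/17)

T1 reflect across x = 0: (2, 5) → (-2, 5); (4, 4) → (-4, 4); (0, -2) → (0, -2); (5, -5) → (-5, -5)
T2 rotate counter-clockwise with cos θ = -4/5, sin θ = 3/5: (-2, 5) → (-7/5, -26/5); (-4, 4) → (4/5, -28/5); (0, -2) → (6/5, 8/5); (-5, -5) → (7, 1)
T3 translate by (-5, -6): (-7/5, -26/5) → (-32/5, -56/5); (4/5, -28/5) → (-21/5, -58/5); (6/5, 8/5) → (-19/5, -22/5); (7, 1) → (2, -5)
T4 rotate counter-clockwise with cos θ = -8/17, sin θ = 15/17: (-32/5, -56/5) → (1096/85, -32/85); (-21/5, -58/5) → (1038/85, 149/85); (-19/5, -22/5) → (482/85, -109/85); (2, -5) → (59/17, 70/17)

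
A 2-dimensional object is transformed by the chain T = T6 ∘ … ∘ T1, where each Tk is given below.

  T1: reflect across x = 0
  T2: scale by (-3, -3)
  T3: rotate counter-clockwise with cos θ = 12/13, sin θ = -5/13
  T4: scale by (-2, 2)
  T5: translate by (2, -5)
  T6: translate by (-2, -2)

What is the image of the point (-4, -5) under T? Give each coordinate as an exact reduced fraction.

T(p) = (138/13, 389/13)

T1 reflect across x = 0: (-4, -5) → (4, -5)
T2 scale by (-3, -3): (4, -5) → (-12, 15)
T3 rotate counter-clockwise with cos θ = 12/13, sin θ = -5/13: (-12, 15) → (-69/13, 240/13)
T4 scale by (-2, 2): (-69/13, 240/13) → (138/13, 480/13)
T5 translate by (2, -5): (138/13, 480/13) → (164/13, 415/13)
T6 translate by (-2, -2): (164/13, 415/13) → (138/13, 389/13)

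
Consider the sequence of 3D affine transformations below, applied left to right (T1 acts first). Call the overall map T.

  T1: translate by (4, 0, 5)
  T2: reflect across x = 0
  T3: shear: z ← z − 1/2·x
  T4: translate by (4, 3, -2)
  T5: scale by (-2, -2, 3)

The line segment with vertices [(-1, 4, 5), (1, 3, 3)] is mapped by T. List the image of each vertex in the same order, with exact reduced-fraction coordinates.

T1 translate by (4, 0, 5): (-1, 4, 5) → (3, 4, 10); (1, 3, 3) → (5, 3, 8)
T2 reflect across x = 0: (3, 4, 10) → (-3, 4, 10); (5, 3, 8) → (-5, 3, 8)
T3 shear: z ← z − 1/2·x: (-3, 4, 10) → (-3, 4, 23/2); (-5, 3, 8) → (-5, 3, 21/2)
T4 translate by (4, 3, -2): (-3, 4, 23/2) → (1, 7, 19/2); (-5, 3, 21/2) → (-1, 6, 17/2)
T5 scale by (-2, -2, 3): (1, 7, 19/2) → (-2, -14, 57/2); (-1, 6, 17/2) → (2, -12, 51/2)

image vertices: (-2, -14, 57/2), (2, -12, 51/2)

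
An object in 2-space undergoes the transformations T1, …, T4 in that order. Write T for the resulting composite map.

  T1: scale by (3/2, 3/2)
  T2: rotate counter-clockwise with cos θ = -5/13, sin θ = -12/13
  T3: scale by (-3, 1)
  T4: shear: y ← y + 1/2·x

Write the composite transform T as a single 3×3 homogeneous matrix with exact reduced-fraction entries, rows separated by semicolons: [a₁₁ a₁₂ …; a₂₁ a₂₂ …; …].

T1 = [3/2 0 0; 0 3/2 0; 0 0 1]
T2·T1 = [-15/26 18/13 0; -18/13 -15/26 0; 0 0 1]
T3·…·T1 = [45/26 -54/13 0; -18/13 -15/26 0; 0 0 1]
T4·…·T1 = [45/26 -54/13 0; -27/52 -69/26 0; 0 0 1]

T = [45/26 -54/13 0; -27/52 -69/26 0; 0 0 1]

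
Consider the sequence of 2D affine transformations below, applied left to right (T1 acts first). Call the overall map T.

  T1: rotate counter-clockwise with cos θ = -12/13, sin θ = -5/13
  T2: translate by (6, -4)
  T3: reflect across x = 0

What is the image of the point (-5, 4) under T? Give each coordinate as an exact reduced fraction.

T1 rotate counter-clockwise with cos θ = -12/13, sin θ = -5/13: (-5, 4) → (80/13, -23/13)
T2 translate by (6, -4): (80/13, -23/13) → (158/13, -75/13)
T3 reflect across x = 0: (158/13, -75/13) → (-158/13, -75/13)

T(p) = (-158/13, -75/13)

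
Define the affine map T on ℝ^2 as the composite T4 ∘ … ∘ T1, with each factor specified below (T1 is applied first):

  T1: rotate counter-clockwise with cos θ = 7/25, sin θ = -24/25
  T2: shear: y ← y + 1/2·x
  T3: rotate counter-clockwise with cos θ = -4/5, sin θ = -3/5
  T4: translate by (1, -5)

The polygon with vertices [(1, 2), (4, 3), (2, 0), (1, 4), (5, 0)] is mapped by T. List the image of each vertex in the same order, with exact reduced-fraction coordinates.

image vertices: (-17/50, -172/25), (-14/5, -33/5), (-54/125, -503/125), (-241/250, -1156/125), (-129/50, -64/25)

T1 rotate counter-clockwise with cos θ = 7/25, sin θ = -24/25: (1, 2) → (11/5, -2/5); (4, 3) → (4, -3); (2, 0) → (14/25, -48/25); (1, 4) → (103/25, 4/25); (5, 0) → (7/5, -24/5)
T2 shear: y ← y + 1/2·x: (11/5, -2/5) → (11/5, 7/10); (4, -3) → (4, -1); (14/25, -48/25) → (14/25, -41/25); (103/25, 4/25) → (103/25, 111/50); (7/5, -24/5) → (7/5, -41/10)
T3 rotate counter-clockwise with cos θ = -4/5, sin θ = -3/5: (11/5, 7/10) → (-67/50, -47/25); (4, -1) → (-19/5, -8/5); (14/25, -41/25) → (-179/125, 122/125); (103/25, 111/50) → (-491/250, -531/125); (7/5, -41/10) → (-179/50, 61/25)
T4 translate by (1, -5): (-67/50, -47/25) → (-17/50, -172/25); (-19/5, -8/5) → (-14/5, -33/5); (-179/125, 122/125) → (-54/125, -503/125); (-491/250, -531/125) → (-241/250, -1156/125); (-179/50, 61/25) → (-129/50, -64/25)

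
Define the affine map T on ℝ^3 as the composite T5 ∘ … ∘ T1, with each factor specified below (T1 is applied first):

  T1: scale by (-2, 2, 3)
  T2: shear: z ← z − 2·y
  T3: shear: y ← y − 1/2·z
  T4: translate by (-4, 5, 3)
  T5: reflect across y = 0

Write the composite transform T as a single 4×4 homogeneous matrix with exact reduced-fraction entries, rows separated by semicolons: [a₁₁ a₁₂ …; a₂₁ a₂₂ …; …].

T1 = [-2 0 0 0; 0 2 0 0; 0 0 3 0; 0 0 0 1]
T2·T1 = [-2 0 0 0; 0 2 0 0; 0 -4 3 0; 0 0 0 1]
T3·…·T1 = [-2 0 0 0; 0 4 -3/2 0; 0 -4 3 0; 0 0 0 1]
T4·…·T1 = [-2 0 0 -4; 0 4 -3/2 5; 0 -4 3 3; 0 0 0 1]
T5·…·T1 = [-2 0 0 -4; 0 -4 3/2 -5; 0 -4 3 3; 0 0 0 1]

T = [-2 0 0 -4; 0 -4 3/2 -5; 0 -4 3 3; 0 0 0 1]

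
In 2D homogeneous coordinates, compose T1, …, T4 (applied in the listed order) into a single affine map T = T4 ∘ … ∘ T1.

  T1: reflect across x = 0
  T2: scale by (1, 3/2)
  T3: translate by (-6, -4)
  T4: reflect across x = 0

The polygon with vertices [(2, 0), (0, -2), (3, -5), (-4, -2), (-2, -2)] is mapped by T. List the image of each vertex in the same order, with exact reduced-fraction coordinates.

image vertices: (8, -4), (6, -7), (9, -23/2), (2, -7), (4, -7)

T1 reflect across x = 0: (2, 0) → (-2, 0); (0, -2) → (0, -2); (3, -5) → (-3, -5); (-4, -2) → (4, -2); (-2, -2) → (2, -2)
T2 scale by (1, 3/2): (-2, 0) → (-2, 0); (0, -2) → (0, -3); (-3, -5) → (-3, -15/2); (4, -2) → (4, -3); (2, -2) → (2, -3)
T3 translate by (-6, -4): (-2, 0) → (-8, -4); (0, -3) → (-6, -7); (-3, -15/2) → (-9, -23/2); (4, -3) → (-2, -7); (2, -3) → (-4, -7)
T4 reflect across x = 0: (-8, -4) → (8, -4); (-6, -7) → (6, -7); (-9, -23/2) → (9, -23/2); (-2, -7) → (2, -7); (-4, -7) → (4, -7)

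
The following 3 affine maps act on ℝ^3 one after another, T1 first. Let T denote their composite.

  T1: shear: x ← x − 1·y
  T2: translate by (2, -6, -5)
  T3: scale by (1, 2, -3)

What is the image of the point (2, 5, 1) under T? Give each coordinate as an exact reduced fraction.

T(p) = (-1, -2, 12)

T1 shear: x ← x − 1·y: (2, 5, 1) → (-3, 5, 1)
T2 translate by (2, -6, -5): (-3, 5, 1) → (-1, -1, -4)
T3 scale by (1, 2, -3): (-1, -1, -4) → (-1, -2, 12)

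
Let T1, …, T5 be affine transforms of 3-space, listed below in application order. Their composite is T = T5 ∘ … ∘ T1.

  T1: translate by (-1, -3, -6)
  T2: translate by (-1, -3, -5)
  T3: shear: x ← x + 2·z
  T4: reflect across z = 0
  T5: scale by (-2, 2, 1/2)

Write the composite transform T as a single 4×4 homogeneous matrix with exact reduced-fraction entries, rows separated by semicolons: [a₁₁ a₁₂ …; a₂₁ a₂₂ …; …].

T = [-2 0 -4 48; 0 2 0 -12; 0 0 -1/2 11/2; 0 0 0 1]

T1 = [1 0 0 -1; 0 1 0 -3; 0 0 1 -6; 0 0 0 1]
T2·T1 = [1 0 0 -2; 0 1 0 -6; 0 0 1 -11; 0 0 0 1]
T3·…·T1 = [1 0 2 -24; 0 1 0 -6; 0 0 1 -11; 0 0 0 1]
T4·…·T1 = [1 0 2 -24; 0 1 0 -6; 0 0 -1 11; 0 0 0 1]
T5·…·T1 = [-2 0 -4 48; 0 2 0 -12; 0 0 -1/2 11/2; 0 0 0 1]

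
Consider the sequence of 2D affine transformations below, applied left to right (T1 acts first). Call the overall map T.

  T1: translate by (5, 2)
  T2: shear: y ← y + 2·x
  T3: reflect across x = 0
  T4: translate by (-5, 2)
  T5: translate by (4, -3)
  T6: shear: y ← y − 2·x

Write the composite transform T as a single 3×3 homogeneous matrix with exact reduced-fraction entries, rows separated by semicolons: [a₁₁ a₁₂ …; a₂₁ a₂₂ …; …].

T = [-1 0 -6; 4 1 23; 0 0 1]

T1 = [1 0 5; 0 1 2; 0 0 1]
T2·T1 = [1 0 5; 2 1 12; 0 0 1]
T3·…·T1 = [-1 0 -5; 2 1 12; 0 0 1]
T4·…·T1 = [-1 0 -10; 2 1 14; 0 0 1]
T5·…·T1 = [-1 0 -6; 2 1 11; 0 0 1]
T6·…·T1 = [-1 0 -6; 4 1 23; 0 0 1]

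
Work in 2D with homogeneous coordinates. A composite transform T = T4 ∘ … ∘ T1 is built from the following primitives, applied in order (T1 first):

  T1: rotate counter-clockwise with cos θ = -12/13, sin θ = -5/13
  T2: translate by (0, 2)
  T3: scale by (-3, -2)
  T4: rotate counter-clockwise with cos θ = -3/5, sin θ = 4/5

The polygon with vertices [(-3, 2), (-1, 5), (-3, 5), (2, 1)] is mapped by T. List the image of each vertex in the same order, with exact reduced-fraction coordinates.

image vertices: (110/13, -90/13), (101/65, -618/65), (397/65, -846/65), (-139/65, 252/65)

T1 rotate counter-clockwise with cos θ = -12/13, sin θ = -5/13: (-3, 2) → (46/13, -9/13); (-1, 5) → (37/13, -55/13); (-3, 5) → (61/13, -45/13); (2, 1) → (-19/13, -22/13)
T2 translate by (0, 2): (46/13, -9/13) → (46/13, 17/13); (37/13, -55/13) → (37/13, -29/13); (61/13, -45/13) → (61/13, -19/13); (-19/13, -22/13) → (-19/13, 4/13)
T3 scale by (-3, -2): (46/13, 17/13) → (-138/13, -34/13); (37/13, -29/13) → (-111/13, 58/13); (61/13, -19/13) → (-183/13, 38/13); (-19/13, 4/13) → (57/13, -8/13)
T4 rotate counter-clockwise with cos θ = -3/5, sin θ = 4/5: (-138/13, -34/13) → (110/13, -90/13); (-111/13, 58/13) → (101/65, -618/65); (-183/13, 38/13) → (397/65, -846/65); (57/13, -8/13) → (-139/65, 252/65)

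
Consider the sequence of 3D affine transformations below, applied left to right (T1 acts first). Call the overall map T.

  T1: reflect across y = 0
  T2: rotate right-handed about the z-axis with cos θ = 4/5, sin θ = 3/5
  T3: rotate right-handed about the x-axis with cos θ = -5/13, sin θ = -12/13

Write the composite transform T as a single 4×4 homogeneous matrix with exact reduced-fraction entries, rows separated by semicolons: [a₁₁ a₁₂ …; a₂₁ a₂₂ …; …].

T = [4/5 3/5 0 0; -3/13 4/13 12/13 0; -36/65 48/65 -5/13 0; 0 0 0 1]

T1 = [1 0 0 0; 0 -1 0 0; 0 0 1 0; 0 0 0 1]
T2·T1 = [4/5 3/5 0 0; 3/5 -4/5 0 0; 0 0 1 0; 0 0 0 1]
T3·…·T1 = [4/5 3/5 0 0; -3/13 4/13 12/13 0; -36/65 48/65 -5/13 0; 0 0 0 1]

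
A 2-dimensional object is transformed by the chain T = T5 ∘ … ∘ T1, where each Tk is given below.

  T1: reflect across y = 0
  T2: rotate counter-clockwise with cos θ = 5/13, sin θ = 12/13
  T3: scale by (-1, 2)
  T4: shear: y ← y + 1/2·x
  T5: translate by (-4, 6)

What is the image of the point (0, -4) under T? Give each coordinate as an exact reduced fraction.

T(p) = (-4/13, 142/13)

T1 reflect across y = 0: (0, -4) → (0, 4)
T2 rotate counter-clockwise with cos θ = 5/13, sin θ = 12/13: (0, 4) → (-48/13, 20/13)
T3 scale by (-1, 2): (-48/13, 20/13) → (48/13, 40/13)
T4 shear: y ← y + 1/2·x: (48/13, 40/13) → (48/13, 64/13)
T5 translate by (-4, 6): (48/13, 64/13) → (-4/13, 142/13)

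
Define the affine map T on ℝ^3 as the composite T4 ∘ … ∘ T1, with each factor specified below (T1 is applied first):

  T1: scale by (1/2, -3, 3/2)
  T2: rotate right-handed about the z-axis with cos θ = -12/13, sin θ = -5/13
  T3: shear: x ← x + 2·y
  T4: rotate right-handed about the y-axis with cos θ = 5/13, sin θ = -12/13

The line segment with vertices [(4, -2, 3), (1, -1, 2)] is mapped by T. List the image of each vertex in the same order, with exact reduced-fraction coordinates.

image vertices: (-1492/169, -82/13, -3207/338), (-808/169, -77/26, -621/169)

T1 scale by (1/2, -3, 3/2): (4, -2, 3) → (2, 6, 9/2); (1, -1, 2) → (1/2, 3, 3)
T2 rotate right-handed about the z-axis with cos θ = -12/13, sin θ = -5/13: (2, 6, 9/2) → (6/13, -82/13, 9/2); (1/2, 3, 3) → (9/13, -77/26, 3)
T3 shear: x ← x + 2·y: (6/13, -82/13, 9/2) → (-158/13, -82/13, 9/2); (9/13, -77/26, 3) → (-68/13, -77/26, 3)
T4 rotate right-handed about the y-axis with cos θ = 5/13, sin θ = -12/13: (-158/13, -82/13, 9/2) → (-1492/169, -82/13, -3207/338); (-68/13, -77/26, 3) → (-808/169, -77/26, -621/169)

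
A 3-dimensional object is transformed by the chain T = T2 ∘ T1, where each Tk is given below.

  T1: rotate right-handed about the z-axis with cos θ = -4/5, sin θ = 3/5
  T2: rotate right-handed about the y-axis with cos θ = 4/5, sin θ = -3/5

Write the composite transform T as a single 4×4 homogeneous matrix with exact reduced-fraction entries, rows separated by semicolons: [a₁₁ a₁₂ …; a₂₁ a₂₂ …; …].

T = [-16/25 -12/25 -3/5 0; 3/5 -4/5 0 0; -12/25 -9/25 4/5 0; 0 0 0 1]

T1 = [-4/5 -3/5 0 0; 3/5 -4/5 0 0; 0 0 1 0; 0 0 0 1]
T2·T1 = [-16/25 -12/25 -3/5 0; 3/5 -4/5 0 0; -12/25 -9/25 4/5 0; 0 0 0 1]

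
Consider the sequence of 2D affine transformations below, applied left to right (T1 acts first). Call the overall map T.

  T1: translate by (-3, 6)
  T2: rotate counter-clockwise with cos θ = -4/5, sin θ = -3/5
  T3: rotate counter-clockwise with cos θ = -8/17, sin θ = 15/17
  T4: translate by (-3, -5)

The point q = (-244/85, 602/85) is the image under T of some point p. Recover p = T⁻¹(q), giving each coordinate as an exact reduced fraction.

p = (-2, 5)

T1 = [1 0 -3; 0 1 6; 0 0 1]
T2·T1 = [-4/5 3/5 6; -3/5 -4/5 -3; 0 0 1]
T3·…·T1 = [77/85 36/85 -3/17; -36/85 77/85 114/17; 0 0 1]
T4·…·T1 = [77/85 36/85 -54/17; -36/85 77/85 29/17; 0 0 1]
det M = 1; M⁻¹ = [77/85 -36/85 18/5; 36/85 77/85 -1/5; 0 0 1]
M⁻¹ · (-244/85, 602/85)ᵀ = (-2, 5)ᵀ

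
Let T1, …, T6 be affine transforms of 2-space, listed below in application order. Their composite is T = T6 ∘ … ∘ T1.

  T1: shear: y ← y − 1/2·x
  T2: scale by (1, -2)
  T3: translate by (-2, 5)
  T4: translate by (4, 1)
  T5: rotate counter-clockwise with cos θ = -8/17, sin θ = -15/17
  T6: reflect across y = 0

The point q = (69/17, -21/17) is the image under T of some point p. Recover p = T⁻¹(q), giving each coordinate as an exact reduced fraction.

p = (-5, -1)

T1 = [1 0 0; -1/2 1 0; 0 0 1]
T2·T1 = [1 0 0; 1 -2 0; 0 0 1]
T3·…·T1 = [1 0 -2; 1 -2 5; 0 0 1]
T4·…·T1 = [1 0 2; 1 -2 6; 0 0 1]
T5·…·T1 = [7/17 -30/17 74/17; -23/17 16/17 -78/17; 0 0 1]
T6·…·T1 = [7/17 -30/17 74/17; 23/17 -16/17 78/17; 0 0 1]
det M = 2; M⁻¹ = [-8/17 15/17 -2; -23/34 7/34 2; 0 0 1]
M⁻¹ · (69/17, -21/17)ᵀ = (-5, -1)ᵀ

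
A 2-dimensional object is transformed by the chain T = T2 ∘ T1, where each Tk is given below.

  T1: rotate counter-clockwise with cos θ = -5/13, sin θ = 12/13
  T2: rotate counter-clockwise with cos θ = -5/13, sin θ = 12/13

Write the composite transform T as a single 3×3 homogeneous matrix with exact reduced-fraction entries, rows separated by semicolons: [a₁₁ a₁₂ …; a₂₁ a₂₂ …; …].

T1 = [-5/13 -12/13 0; 12/13 -5/13 0; 0 0 1]
T2·T1 = [-119/169 120/169 0; -120/169 -119/169 0; 0 0 1]

T = [-119/169 120/169 0; -120/169 -119/169 0; 0 0 1]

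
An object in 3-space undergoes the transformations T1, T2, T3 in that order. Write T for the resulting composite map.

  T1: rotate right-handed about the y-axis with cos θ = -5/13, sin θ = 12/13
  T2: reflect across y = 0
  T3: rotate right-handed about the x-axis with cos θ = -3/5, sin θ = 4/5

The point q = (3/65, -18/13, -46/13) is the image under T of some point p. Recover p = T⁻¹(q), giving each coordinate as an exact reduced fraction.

p = (-3, 2, -6/5)

T1 = [-5/13 0 12/13 0; 0 1 0 0; -12/13 0 -5/13 0; 0 0 0 1]
T2·T1 = [-5/13 0 12/13 0; 0 -1 0 0; -12/13 0 -5/13 0; 0 0 0 1]
T3·…·T1 = [-5/13 0 12/13 0; 48/65 3/5 4/13 0; 36/65 -4/5 3/13 0; 0 0 0 1]
det M = -1; M⁻¹ = [-5/13 48/65 36/65 0; 0 3/5 -4/5 0; 12/13 4/13 3/13 0; 0 0 0 1]
M⁻¹ · (3/65, -18/13, -46/13)ᵀ = (-3, 2, -6/5)ᵀ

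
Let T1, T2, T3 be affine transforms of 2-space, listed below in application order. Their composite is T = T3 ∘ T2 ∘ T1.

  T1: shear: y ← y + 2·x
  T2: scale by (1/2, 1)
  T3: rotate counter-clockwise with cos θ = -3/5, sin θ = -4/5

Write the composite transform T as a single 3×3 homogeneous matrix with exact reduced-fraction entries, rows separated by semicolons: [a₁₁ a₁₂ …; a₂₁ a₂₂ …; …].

T1 = [1 0 0; 2 1 0; 0 0 1]
T2·T1 = [1/2 0 0; 2 1 0; 0 0 1]
T3·…·T1 = [13/10 4/5 0; -8/5 -3/5 0; 0 0 1]

T = [13/10 4/5 0; -8/5 -3/5 0; 0 0 1]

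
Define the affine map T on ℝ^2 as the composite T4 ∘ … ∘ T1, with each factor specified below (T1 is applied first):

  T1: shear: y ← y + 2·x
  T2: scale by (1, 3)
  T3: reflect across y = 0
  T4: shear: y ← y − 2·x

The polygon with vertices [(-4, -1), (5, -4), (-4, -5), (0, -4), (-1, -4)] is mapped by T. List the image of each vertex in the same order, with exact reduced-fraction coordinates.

T1 shear: y ← y + 2·x: (-4, -1) → (-4, -9); (5, -4) → (5, 6); (-4, -5) → (-4, -13); (0, -4) → (0, -4); (-1, -4) → (-1, -6)
T2 scale by (1, 3): (-4, -9) → (-4, -27); (5, 6) → (5, 18); (-4, -13) → (-4, -39); (0, -4) → (0, -12); (-1, -6) → (-1, -18)
T3 reflect across y = 0: (-4, -27) → (-4, 27); (5, 18) → (5, -18); (-4, -39) → (-4, 39); (0, -12) → (0, 12); (-1, -18) → (-1, 18)
T4 shear: y ← y − 2·x: (-4, 27) → (-4, 35); (5, -18) → (5, -28); (-4, 39) → (-4, 47); (0, 12) → (0, 12); (-1, 18) → (-1, 20)

image vertices: (-4, 35), (5, -28), (-4, 47), (0, 12), (-1, 20)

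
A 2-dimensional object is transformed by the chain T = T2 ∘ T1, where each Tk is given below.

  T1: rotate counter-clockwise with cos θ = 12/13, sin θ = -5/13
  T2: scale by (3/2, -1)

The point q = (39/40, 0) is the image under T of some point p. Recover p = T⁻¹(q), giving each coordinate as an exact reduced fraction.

p = (3/5, 1/4)

T1 = [12/13 5/13 0; -5/13 12/13 0; 0 0 1]
T2·T1 = [18/13 15/26 0; 5/13 -12/13 0; 0 0 1]
det M = -3/2; M⁻¹ = [8/13 5/13 0; 10/39 -12/13 0; 0 0 1]
M⁻¹ · (39/40, 0)ᵀ = (3/5, 1/4)ᵀ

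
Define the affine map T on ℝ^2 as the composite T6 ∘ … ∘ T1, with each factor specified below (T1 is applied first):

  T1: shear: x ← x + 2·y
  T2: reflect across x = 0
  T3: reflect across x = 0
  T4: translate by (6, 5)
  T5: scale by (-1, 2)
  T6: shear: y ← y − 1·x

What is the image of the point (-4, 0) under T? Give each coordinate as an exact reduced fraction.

T1 shear: x ← x + 2·y: (-4, 0) → (-4, 0)
T2 reflect across x = 0: (-4, 0) → (4, 0)
T3 reflect across x = 0: (4, 0) → (-4, 0)
T4 translate by (6, 5): (-4, 0) → (2, 5)
T5 scale by (-1, 2): (2, 5) → (-2, 10)
T6 shear: y ← y − 1·x: (-2, 10) → (-2, 12)

T(p) = (-2, 12)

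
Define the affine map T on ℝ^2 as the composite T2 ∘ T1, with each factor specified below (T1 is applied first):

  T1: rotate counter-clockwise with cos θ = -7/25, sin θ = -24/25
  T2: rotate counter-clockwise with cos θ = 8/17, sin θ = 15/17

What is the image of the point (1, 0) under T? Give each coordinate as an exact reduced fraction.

T(p) = (304/425, -297/425)

T1 rotate counter-clockwise with cos θ = -7/25, sin θ = -24/25: (1, 0) → (-7/25, -24/25)
T2 rotate counter-clockwise with cos θ = 8/17, sin θ = 15/17: (-7/25, -24/25) → (304/425, -297/425)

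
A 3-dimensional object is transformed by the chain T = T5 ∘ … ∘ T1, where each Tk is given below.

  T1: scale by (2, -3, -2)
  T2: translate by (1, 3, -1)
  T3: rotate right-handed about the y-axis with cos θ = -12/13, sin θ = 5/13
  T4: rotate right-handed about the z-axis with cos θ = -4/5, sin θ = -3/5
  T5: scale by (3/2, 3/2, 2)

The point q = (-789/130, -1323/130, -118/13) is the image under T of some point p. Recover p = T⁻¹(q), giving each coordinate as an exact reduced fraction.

T1 = [2 0 0 0; 0 -3 0 0; 0 0 -2 0; 0 0 0 1]
T2·T1 = [2 0 0 1; 0 -3 0 3; 0 0 -2 -1; 0 0 0 1]
T3·…·T1 = [-24/13 0 -10/13 -17/13; 0 -3 0 3; -10/13 0 24/13 7/13; 0 0 0 1]
T4·…·T1 = [96/65 -9/5 8/13 37/13; 72/65 12/5 6/13 -21/13; -10/13 0 24/13 7/13; 0 0 0 1]
T5·…·T1 = [144/65 -27/10 12/13 111/26; 108/65 18/5 9/13 -63/26; -20/13 0 48/13 14/13; 0 0 0 1]
det M = 54; M⁻¹ = [16/65 12/65 -5/52 -1/2; -2/15 8/45 0 1; 4/39 1/13 3/13 -1/2; 0 0 0 1]
M⁻¹ · (-789/130, -1323/130, -118/13)ᵀ = (-3, 0, -4)ᵀ

p = (-3, 0, -4)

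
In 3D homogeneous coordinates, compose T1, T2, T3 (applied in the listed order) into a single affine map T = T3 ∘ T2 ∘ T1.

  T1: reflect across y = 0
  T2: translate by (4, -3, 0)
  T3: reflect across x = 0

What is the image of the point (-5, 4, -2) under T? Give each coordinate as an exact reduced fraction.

T(p) = (1, -7, -2)

T1 reflect across y = 0: (-5, 4, -2) → (-5, -4, -2)
T2 translate by (4, -3, 0): (-5, -4, -2) → (-1, -7, -2)
T3 reflect across x = 0: (-1, -7, -2) → (1, -7, -2)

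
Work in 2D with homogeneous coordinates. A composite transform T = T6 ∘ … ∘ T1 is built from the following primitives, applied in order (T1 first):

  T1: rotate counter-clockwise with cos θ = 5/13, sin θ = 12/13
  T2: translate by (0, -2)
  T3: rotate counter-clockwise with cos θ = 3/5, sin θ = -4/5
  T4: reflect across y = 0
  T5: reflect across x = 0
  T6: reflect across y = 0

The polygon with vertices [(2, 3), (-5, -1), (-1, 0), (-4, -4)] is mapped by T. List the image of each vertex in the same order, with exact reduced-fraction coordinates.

image vertices: (2/5, 11/5), (31/5, -17/5), (167/65, -94/65), (292/65, -394/65)

T1 rotate counter-clockwise with cos θ = 5/13, sin θ = 12/13: (2, 3) → (-2, 3); (-5, -1) → (-1, -5); (-1, 0) → (-5/13, -12/13); (-4, -4) → (28/13, -68/13)
T2 translate by (0, -2): (-2, 3) → (-2, 1); (-1, -5) → (-1, -7); (-5/13, -12/13) → (-5/13, -38/13); (28/13, -68/13) → (28/13, -94/13)
T3 rotate counter-clockwise with cos θ = 3/5, sin θ = -4/5: (-2, 1) → (-2/5, 11/5); (-1, -7) → (-31/5, -17/5); (-5/13, -38/13) → (-167/65, -94/65); (28/13, -94/13) → (-292/65, -394/65)
T4 reflect across y = 0: (-2/5, 11/5) → (-2/5, -11/5); (-31/5, -17/5) → (-31/5, 17/5); (-167/65, -94/65) → (-167/65, 94/65); (-292/65, -394/65) → (-292/65, 394/65)
T5 reflect across x = 0: (-2/5, -11/5) → (2/5, -11/5); (-31/5, 17/5) → (31/5, 17/5); (-167/65, 94/65) → (167/65, 94/65); (-292/65, 394/65) → (292/65, 394/65)
T6 reflect across y = 0: (2/5, -11/5) → (2/5, 11/5); (31/5, 17/5) → (31/5, -17/5); (167/65, 94/65) → (167/65, -94/65); (292/65, 394/65) → (292/65, -394/65)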